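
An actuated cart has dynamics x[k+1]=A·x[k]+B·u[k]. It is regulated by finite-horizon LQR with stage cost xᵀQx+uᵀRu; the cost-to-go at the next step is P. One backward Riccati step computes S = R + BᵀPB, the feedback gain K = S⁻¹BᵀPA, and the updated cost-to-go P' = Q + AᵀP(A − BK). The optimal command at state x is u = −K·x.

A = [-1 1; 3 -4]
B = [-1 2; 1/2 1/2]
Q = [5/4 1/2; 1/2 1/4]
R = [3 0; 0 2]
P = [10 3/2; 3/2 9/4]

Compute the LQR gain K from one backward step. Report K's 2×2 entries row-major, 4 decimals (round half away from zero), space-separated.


1.0664 -1.3659 0.2536 -0.4669

BᵀP = [-9.2500 -0.3750; 20.7500 4.1250]
S = R + BᵀPB = [3 0; 0 2] + [9.0625 -18.6875; -18.6875 43.5625] = [12.0625 -18.6875; -18.6875 45.5625]
BᵀPA = [8.1250 -7.7500; -8.3750 4.2500]
K = S⁻¹·BᵀPA = [1.0664 -1.3659; 0.2536 -0.4669]
A−BK = [-0.4407 0.5680; 2.3400 -3.0836]
AᵀP(A−BK) = [14.7090 -19.3129; -19.3129 25.3989]
P' = Q + AᵀP(A−BK) = [15.9590 -18.8129; -18.8129 25.6489]
tr(P') = 41.6079


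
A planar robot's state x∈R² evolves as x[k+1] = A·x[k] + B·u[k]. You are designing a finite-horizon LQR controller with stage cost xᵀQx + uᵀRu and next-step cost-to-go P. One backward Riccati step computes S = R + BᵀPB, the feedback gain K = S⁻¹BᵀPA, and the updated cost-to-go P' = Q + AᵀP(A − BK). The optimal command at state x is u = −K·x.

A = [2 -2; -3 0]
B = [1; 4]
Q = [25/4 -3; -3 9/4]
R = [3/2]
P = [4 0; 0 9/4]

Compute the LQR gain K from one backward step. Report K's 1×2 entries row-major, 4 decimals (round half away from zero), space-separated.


-0.4578 -0.1928

BᵀP = [4.0000 9.0000]
S = R + BᵀPB = [3/2] + [40.0000] = [41.5000]
BᵀPA = [-19.0000 -8.0000]
K = S⁻¹·BᵀPA = [-0.4578 -0.1928]
A−BK = [2.4578 -1.8072; -1.1687 0.7711]
AᵀP(A−BK) = [27.5512 -19.6627; -19.6627 14.4578]
P' = Q + AᵀP(A−BK) = [33.8012 -22.6627; -22.6627 16.7078]
tr(P') = 50.5090


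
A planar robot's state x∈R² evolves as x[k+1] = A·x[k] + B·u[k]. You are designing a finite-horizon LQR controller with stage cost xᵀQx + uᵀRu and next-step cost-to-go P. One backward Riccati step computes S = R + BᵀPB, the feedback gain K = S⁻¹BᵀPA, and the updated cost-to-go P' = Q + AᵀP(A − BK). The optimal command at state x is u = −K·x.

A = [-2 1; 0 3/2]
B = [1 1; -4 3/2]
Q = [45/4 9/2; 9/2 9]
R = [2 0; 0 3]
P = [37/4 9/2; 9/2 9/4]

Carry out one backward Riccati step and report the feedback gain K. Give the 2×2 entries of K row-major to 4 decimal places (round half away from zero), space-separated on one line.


BᵀP = [-8.7500 -4.5000; 16.0000 7.8750]
S = R + BᵀPB = [2 0; 0 3] + [9.2500 -15.5000; -15.5000 27.8125] = [11.2500 -15.5000; -15.5000 30.8125]
BᵀPA = [17.5000 -15.5000; -32.0000 27.8125]
K = S⁻¹·BᵀPA = [0.4062 -0.4371; -0.8342 0.6828]
A−BK = [-1.5720 0.7543; 2.8762 -1.2724]
AᵀP(A−BK) = [3.1969 -2.5026; -2.5026 2.0483]
P' = Q + AᵀP(A−BK) = [14.4469 1.9974; 1.9974 11.0483]
tr(P') = 25.4953

0.4062 -0.4371 -0.8342 0.6828


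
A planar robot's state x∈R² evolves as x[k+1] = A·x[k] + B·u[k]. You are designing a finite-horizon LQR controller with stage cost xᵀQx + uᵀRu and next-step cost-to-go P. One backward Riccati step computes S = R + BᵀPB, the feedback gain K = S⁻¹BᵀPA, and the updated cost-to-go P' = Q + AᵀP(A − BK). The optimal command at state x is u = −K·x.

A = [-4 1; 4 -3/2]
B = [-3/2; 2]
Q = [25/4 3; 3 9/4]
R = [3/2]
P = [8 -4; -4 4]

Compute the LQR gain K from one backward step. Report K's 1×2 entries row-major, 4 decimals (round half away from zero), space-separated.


2.2857 -0.6891

BᵀP = [-20.0000 14.0000]
S = R + BᵀPB = [3/2] + [58.0000] = [59.5000]
BᵀPA = [136.0000 -41.0000]
K = S⁻¹·BᵀPA = [2.2857 -0.6891]
A−BK = [-0.5714 -0.0336; -0.5714 -0.1218]
AᵀP(A−BK) = [9.1429 -2.2857; -2.2857 0.7479]
P' = Q + AᵀP(A−BK) = [15.3929 0.7143; 0.7143 2.9979]
tr(P') = 18.3908


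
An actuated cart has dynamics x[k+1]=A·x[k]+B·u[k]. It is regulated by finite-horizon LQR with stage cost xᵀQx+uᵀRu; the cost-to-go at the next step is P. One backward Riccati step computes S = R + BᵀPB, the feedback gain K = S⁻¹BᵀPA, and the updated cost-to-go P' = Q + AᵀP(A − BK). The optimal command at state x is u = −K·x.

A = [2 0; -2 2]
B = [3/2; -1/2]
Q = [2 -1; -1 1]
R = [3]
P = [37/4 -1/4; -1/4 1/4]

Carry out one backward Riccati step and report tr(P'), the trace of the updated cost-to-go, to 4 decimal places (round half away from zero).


9.2784

BᵀP = [14.0000 -0.5000]
S = R + BᵀPB = [3] + [21.2500] = [24.2500]
BᵀPA = [29.0000 -1.0000]
K = S⁻¹·BᵀPA = [1.1959 -0.0412]
A−BK = [0.2062 0.0619; -1.4021 1.9794]
AᵀP(A−BK) = [5.3196 -0.8041; -0.8041 0.9588]
P' = Q + AᵀP(A−BK) = [7.3196 -1.8041; -1.8041 1.9588]
tr(P') = 9.2784


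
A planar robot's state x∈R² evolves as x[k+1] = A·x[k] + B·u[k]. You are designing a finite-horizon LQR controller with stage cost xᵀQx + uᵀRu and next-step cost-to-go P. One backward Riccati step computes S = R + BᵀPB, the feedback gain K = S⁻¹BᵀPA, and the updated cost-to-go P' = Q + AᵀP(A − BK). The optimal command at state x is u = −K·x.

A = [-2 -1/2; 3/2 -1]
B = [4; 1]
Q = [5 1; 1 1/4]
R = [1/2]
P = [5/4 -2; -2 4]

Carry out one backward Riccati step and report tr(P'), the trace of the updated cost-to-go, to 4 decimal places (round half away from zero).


BᵀP = [3.0000 -4.0000]
S = R + BᵀPB = [1/2] + [8.0000] = [8.5000]
BᵀPA = [-12.0000 2.5000]
K = S⁻¹·BᵀPA = [-1.4118 0.2941]
A−BK = [3.6471 -1.6765; 2.9118 -1.2941]
AᵀP(A−BK) = [9.0588 -3.7206; -3.7206 1.5772]
P' = Q + AᵀP(A−BK) = [14.0588 -2.7206; -2.7206 1.8272]
tr(P') = 15.8860

15.8860


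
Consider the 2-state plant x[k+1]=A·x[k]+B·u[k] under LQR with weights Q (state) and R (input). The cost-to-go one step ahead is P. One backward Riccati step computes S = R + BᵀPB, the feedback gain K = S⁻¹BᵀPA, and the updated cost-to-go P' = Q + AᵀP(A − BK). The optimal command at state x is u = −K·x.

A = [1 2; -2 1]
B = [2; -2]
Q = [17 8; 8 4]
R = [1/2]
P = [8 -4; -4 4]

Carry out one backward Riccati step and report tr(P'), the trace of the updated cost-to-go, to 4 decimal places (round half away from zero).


BᵀP = [24.0000 -16.0000]
S = R + BᵀPB = [1/2] + [80.0000] = [80.5000]
BᵀPA = [56.0000 32.0000]
K = S⁻¹·BᵀPA = [0.6957 0.3975]
A−BK = [-0.3913 1.2050; -0.6087 1.7950]
AᵀP(A−BK) = [1.0435 -2.2609; -2.2609 7.2795]
P' = Q + AᵀP(A−BK) = [18.0435 5.7391; 5.7391 11.2795]
tr(P') = 29.3230

29.3230


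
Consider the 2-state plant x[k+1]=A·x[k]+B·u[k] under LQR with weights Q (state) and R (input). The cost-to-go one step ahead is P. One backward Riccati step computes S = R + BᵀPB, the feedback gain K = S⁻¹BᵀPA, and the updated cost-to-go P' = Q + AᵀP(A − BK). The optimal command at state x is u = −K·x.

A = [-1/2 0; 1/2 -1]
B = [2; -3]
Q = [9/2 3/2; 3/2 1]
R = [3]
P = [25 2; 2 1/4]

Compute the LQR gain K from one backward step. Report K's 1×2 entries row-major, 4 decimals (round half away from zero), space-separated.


-0.2508 -0.0400

BᵀP = [44.0000 3.2500]
S = R + BᵀPB = [3] + [78.2500] = [81.2500]
BᵀPA = [-20.3750 -3.2500]
K = S⁻¹·BᵀPA = [-0.2508 -0.0400]
A−BK = [0.0015 0.0800; -0.2523 -1.1200]
AᵀP(A−BK) = [0.2031 0.0600; 0.0600 0.1200]
P' = Q + AᵀP(A−BK) = [4.7031 1.5600; 1.5600 1.1200]
tr(P') = 5.8231


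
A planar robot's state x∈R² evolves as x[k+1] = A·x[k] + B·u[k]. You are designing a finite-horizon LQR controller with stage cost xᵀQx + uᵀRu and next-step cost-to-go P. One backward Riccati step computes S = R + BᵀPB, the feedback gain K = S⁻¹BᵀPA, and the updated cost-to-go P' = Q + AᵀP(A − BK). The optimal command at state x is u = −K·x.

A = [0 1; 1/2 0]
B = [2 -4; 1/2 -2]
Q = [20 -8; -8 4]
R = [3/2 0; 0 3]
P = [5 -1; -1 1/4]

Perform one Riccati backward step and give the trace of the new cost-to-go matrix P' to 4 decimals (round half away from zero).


BᵀP = [9.5000 -1.8750; -18.0000 3.5000]
S = R + BᵀPB = [3/2 0; 0 3] + [18.0625 -34.2500; -34.2500 65.0000] = [19.5625 -34.2500; -34.2500 68.0000]
BᵀPA = [-0.9375 9.5000; 1.7500 -18.0000]
K = S⁻¹·BᵀPA = [-0.0243 0.1877; 0.0135 -0.1702]
A−BK = [0.1026 -0.0561; 0.5392 -0.4342]
AᵀP(A−BK) = [0.0161 -0.0262; -0.0262 0.1539]
P' = Q + AᵀP(A−BK) = [20.0161 -8.0262; -8.0262 4.1539]
tr(P') = 24.1700

24.1700


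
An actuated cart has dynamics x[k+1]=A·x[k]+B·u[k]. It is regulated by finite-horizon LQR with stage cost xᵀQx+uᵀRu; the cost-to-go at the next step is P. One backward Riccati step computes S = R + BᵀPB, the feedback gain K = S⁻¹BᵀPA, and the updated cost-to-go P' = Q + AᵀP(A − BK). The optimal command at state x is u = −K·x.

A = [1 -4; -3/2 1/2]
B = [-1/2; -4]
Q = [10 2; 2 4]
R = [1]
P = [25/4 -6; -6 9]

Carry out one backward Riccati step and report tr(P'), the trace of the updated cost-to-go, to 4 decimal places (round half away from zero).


62.7499

BᵀP = [20.8750 -33.0000]
S = R + BᵀPB = [1] + [121.5625] = [122.5625]
BᵀPA = [70.3750 -100.0000]
K = S⁻¹·BᵀPA = [0.5742 -0.8159]
A−BK = [1.2871 -4.4080; 0.7968 -2.7636]
AᵀP(A−BK) = [4.0909 -13.3303; -13.3303 44.6590]
P' = Q + AᵀP(A−BK) = [14.0909 -11.3303; -11.3303 48.6590]
tr(P') = 62.7499


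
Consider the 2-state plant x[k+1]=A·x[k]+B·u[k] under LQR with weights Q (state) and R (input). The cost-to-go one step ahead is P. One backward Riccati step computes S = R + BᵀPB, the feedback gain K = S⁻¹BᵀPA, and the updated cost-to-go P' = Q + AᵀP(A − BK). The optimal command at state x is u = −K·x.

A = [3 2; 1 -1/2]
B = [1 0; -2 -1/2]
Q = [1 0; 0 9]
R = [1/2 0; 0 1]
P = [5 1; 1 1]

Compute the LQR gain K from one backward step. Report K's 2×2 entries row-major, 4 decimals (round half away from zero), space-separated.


BᵀP = [3.0000 -1.0000; -0.5000 -0.5000]
S = R + BᵀPB = [1/2 0; 0 1] + [5.0000 0.5000; 0.5000 0.2500] = [5.5000 0.5000; 0.5000 1.2500]
BᵀPA = [8.0000 6.5000; -2.0000 -0.7500]
K = S⁻¹·BᵀPA = [1.6604 1.2830; -2.2642 -1.1132]
A−BK = [1.3396 0.7170; 3.1887 1.5094]
AᵀP(A−BK) = [34.1887 17.5094; 17.5094 9.0755]
P' = Q + AᵀP(A−BK) = [35.1887 17.5094; 17.5094 18.0755]
tr(P') = 53.2642

1.6604 1.2830 -2.2642 -1.1132


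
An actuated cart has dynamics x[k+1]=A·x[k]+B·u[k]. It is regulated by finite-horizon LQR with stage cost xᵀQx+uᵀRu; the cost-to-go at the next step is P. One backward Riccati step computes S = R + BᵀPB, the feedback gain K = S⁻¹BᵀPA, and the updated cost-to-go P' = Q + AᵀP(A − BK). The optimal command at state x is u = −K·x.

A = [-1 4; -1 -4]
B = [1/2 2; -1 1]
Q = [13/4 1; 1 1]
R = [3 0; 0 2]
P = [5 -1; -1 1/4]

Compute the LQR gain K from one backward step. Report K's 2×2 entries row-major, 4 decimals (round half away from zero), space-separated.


BᵀP = [3.5000 -0.7500; 9.0000 -1.7500]
S = R + BᵀPB = [3 0; 0 2] + [2.5000 6.2500; 6.2500 16.2500] = [5.5000 6.2500; 6.2500 18.2500]
BᵀPA = [-2.7500 17.0000; -7.2500 43.0000]
K = S⁻¹·BᵀPA = [-0.0795 0.6769; -0.3700 2.1244]
A−BK = [-0.2202 -0.5872; -0.7095 -5.4475]
AᵀP(A−BK) = [0.3486 -1.7370; -1.7370 13.1458]
P' = Q + AᵀP(A−BK) = [3.5986 -0.7370; -0.7370 14.1458]
tr(P') = 17.7444

-0.0795 0.6769 -0.3700 2.1244


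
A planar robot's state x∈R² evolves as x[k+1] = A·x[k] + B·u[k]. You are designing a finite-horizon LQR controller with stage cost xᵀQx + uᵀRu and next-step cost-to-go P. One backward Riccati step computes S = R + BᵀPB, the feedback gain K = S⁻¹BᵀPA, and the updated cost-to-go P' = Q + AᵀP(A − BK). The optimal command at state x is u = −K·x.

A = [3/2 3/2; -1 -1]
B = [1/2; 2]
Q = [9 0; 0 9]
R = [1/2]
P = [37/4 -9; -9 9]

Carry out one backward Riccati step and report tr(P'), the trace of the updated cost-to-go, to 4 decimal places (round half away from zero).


23.3784

BᵀP = [-13.3750 13.5000]
S = R + BᵀPB = [1/2] + [20.3125] = [20.8125]
BᵀPA = [-33.5625 -33.5625]
K = S⁻¹·BᵀPA = [-1.6126 -1.6126]
A−BK = [2.3063 2.3063; 2.2252 2.2252]
AᵀP(A−BK) = [2.6892 2.6892; 2.6892 2.6892]
P' = Q + AᵀP(A−BK) = [11.6892 2.6892; 2.6892 11.6892]
tr(P') = 23.3784


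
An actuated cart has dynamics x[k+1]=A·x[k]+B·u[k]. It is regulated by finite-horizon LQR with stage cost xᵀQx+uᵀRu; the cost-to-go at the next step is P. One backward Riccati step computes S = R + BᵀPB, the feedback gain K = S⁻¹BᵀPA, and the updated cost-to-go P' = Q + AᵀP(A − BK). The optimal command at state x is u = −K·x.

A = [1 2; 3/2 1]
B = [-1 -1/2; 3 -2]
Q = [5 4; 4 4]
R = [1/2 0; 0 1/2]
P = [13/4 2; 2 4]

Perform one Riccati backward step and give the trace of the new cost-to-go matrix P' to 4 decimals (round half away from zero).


BᵀP = [2.7500 10.0000; -5.6250 -9.0000]
S = R + BᵀPB = [1/2 0; 0 1/2] + [27.2500 -21.3750; -21.3750 20.8125] = [27.7500 -21.3750; -21.3750 21.3125]
BᵀPA = [17.7500 15.5000; -19.1250 -20.2500]
K = S⁻¹·BᵀPA = [-0.2267 -0.7619; -1.1247 -1.7143]
A−BK = [0.2109 0.3810; -0.0693 -0.1429]
AᵀP(A−BK) = [0.7635 1.2381; 1.2381 2.0952]
P' = Q + AᵀP(A−BK) = [5.7635 5.2381; 5.2381 6.0952]
tr(P') = 11.8588

11.8588


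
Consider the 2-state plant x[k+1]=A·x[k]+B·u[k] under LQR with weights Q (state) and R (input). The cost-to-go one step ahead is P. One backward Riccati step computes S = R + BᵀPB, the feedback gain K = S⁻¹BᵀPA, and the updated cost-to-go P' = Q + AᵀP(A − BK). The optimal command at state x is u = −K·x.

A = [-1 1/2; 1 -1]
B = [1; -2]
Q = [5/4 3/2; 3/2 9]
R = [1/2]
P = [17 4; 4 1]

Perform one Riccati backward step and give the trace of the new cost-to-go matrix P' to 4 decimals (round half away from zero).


11.4545

BᵀP = [9.0000 2.0000]
S = R + BᵀPB = [1/2] + [5.0000] = [5.5000]
BᵀPA = [-7.0000 2.5000]
K = S⁻¹·BᵀPA = [-1.2727 0.4545]
A−BK = [0.2727 0.0455; -1.5455 -0.0909]
AᵀP(A−BK) = [1.0909 -0.3182; -0.3182 0.1136]
P' = Q + AᵀP(A−BK) = [2.3409 1.1818; 1.1818 9.1136]
tr(P') = 11.4545


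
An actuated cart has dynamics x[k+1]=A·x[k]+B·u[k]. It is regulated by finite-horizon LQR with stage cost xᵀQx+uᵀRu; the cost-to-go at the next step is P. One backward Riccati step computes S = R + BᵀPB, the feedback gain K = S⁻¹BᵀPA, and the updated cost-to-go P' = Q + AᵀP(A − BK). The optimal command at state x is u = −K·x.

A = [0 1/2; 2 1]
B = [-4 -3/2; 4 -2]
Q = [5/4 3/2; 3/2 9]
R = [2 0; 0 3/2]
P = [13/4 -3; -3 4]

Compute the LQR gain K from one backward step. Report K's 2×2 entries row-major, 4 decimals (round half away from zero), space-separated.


BᵀP = [-25.0000 28.0000; 1.1250 -3.5000]
S = R + BᵀPB = [2 0; 0 3/2] + [212.0000 -18.5000; -18.5000 5.3125] = [214.0000 -18.5000; -18.5000 6.8125]
BᵀPA = [56.0000 15.5000; -7.0000 -2.9375]
K = S⁻¹·BᵀPA = [0.2259 0.0459; -0.4141 -0.3064]
A−BK = [0.2824 0.2241; 0.2682 0.2034]
AᵀP(A−BK) = [0.4518 0.2824; 0.2824 0.2003]
P' = Q + AᵀP(A−BK) = [1.7018 1.7824; 1.7824 9.2003]
tr(P') = 10.9020

0.2259 0.0459 -0.4141 -0.3064


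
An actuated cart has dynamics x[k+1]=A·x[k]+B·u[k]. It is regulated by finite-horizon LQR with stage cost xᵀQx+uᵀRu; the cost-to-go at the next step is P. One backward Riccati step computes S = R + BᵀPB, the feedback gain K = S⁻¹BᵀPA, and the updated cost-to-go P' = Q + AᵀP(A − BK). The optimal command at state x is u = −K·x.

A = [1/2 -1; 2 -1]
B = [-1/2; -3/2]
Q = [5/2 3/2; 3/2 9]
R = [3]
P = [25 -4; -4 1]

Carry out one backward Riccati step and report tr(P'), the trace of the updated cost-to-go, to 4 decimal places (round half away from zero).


24.2841

BᵀP = [-6.5000 0.5000]
S = R + BᵀPB = [3] + [2.5000] = [5.5000]
BᵀPA = [-2.2500 6.0000]
K = S⁻¹·BᵀPA = [-0.4091 1.0909]
A−BK = [0.2955 -0.4545; 1.3864 0.6364]
AᵀP(A−BK) = [1.3295 -2.0455; -2.0455 11.4545]
P' = Q + AᵀP(A−BK) = [3.8295 -0.5455; -0.5455 20.4545]
tr(P') = 24.2841


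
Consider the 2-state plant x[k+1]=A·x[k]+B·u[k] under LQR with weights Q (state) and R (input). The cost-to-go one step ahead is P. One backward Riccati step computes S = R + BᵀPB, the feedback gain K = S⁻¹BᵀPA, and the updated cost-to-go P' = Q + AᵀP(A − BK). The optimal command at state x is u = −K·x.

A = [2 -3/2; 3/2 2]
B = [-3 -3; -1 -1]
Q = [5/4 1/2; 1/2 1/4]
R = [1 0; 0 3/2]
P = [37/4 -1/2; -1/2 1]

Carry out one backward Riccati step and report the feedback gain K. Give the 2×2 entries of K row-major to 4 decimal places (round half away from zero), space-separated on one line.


BᵀP = [-27.2500 0.5000; -27.2500 0.5000]
S = R + BᵀPB = [1 0; 0 3/2] + [81.2500 81.2500; 81.2500 81.2500] = [82.2500 81.2500; 81.2500 82.7500]
BᵀPA = [-53.7500 41.8750; -53.7500 41.8750]
K = S⁻¹·BᵀPA = [-0.3940 0.3070; -0.2627 0.2046]
A−BK = [0.0299 0.0348; 0.8433 2.5116]
AᵀP(A−BK) = [0.9530 1.8739; 1.8739 6.3890]
P' = Q + AᵀP(A−BK) = [2.2030 2.3739; 2.3739 6.6390]
tr(P') = 8.8419

-0.3940 0.3070 -0.2627 0.2046


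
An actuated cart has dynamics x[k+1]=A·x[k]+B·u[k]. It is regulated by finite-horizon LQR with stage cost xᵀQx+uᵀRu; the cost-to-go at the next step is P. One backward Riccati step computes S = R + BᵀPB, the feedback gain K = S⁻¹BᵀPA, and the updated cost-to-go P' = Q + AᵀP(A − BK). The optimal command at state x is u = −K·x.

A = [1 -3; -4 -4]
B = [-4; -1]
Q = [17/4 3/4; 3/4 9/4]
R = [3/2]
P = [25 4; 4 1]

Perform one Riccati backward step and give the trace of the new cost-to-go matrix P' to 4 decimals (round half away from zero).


BᵀP = [-104.0000 -17.0000]
S = R + BᵀPB = [3/2] + [433.0000] = [434.5000]
BᵀPA = [-36.0000 380.0000]
K = S⁻¹·BᵀPA = [-0.0829 0.8746]
A−BK = [0.6686 0.4983; -4.0829 -3.1254]
AᵀP(A−BK) = [6.0173 4.4845; 4.4845 4.6640]
P' = Q + AᵀP(A−BK) = [10.2673 5.2345; 5.2345 6.9140]
tr(P') = 17.1812

17.1812


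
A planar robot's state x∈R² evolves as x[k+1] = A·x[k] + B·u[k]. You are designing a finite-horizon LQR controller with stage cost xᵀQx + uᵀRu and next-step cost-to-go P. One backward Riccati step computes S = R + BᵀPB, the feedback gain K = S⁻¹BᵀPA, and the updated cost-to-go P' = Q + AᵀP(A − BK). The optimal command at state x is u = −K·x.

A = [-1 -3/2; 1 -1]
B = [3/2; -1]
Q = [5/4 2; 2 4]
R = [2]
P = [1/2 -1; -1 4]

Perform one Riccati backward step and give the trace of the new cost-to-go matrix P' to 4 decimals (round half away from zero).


BᵀP = [1.7500 -5.5000]
S = R + BᵀPB = [2] + [8.1250] = [10.1250]
BᵀPA = [-7.2500 2.8750]
K = S⁻¹·BᵀPA = [-0.7160 0.2840]
A−BK = [0.0741 -1.9259; 0.2840 -0.7160]
AᵀP(A−BK) = [1.3086 -0.6914; -0.6914 1.3086]
P' = Q + AᵀP(A−BK) = [2.5586 1.3086; 1.3086 5.3086]
tr(P') = 7.8673

7.8673


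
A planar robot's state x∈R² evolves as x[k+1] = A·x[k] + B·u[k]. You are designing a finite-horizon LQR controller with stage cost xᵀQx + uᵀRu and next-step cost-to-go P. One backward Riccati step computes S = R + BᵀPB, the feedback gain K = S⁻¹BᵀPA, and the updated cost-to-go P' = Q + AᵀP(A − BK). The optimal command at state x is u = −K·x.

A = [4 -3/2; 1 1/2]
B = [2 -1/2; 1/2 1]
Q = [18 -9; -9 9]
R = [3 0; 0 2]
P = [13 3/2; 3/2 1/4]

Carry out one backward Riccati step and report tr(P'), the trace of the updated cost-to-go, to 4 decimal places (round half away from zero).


BᵀP = [26.7500 3.1250; -5.0000 -0.5000]
S = R + BᵀPB = [3 0; 0 2] + [55.0625 -10.2500; -10.2500 2.0000] = [58.0625 -10.2500; -10.2500 4.0000]
BᵀPA = [110.1250 -38.5625; -20.5000 7.2500]
K = S⁻¹·BᵀPA = [1.8113 -0.6285; -0.4835 0.2020]
A−BK = [0.1356 -0.1420; 0.5779 0.6123]
AᵀP(A−BK) = [10.8678 -3.7710; -3.7710 1.3617]
P' = Q + AᵀP(A−BK) = [28.8678 -12.7710; -12.7710 10.3617]
tr(P') = 39.2295

39.2295


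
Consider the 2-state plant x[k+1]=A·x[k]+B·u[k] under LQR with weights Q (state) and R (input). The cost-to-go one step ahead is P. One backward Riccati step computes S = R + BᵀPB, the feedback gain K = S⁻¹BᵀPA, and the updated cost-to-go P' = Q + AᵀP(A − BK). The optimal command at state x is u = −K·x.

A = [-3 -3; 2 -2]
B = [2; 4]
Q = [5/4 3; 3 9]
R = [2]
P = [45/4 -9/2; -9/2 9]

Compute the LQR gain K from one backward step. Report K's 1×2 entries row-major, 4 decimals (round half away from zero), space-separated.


0.3403 -0.5672

BᵀP = [4.5000 27.0000]
S = R + BᵀPB = [2] + [117.0000] = [119.0000]
BᵀPA = [40.5000 -67.5000]
K = S⁻¹·BᵀPA = [0.3403 -0.5672]
A−BK = [-3.6807 -1.8655; 0.6387 0.2689]
AᵀP(A−BK) = [177.4664 88.2227; 88.2227 44.9622]
P' = Q + AᵀP(A−BK) = [178.7164 91.2227; 91.2227 53.9622]
tr(P') = 232.6786


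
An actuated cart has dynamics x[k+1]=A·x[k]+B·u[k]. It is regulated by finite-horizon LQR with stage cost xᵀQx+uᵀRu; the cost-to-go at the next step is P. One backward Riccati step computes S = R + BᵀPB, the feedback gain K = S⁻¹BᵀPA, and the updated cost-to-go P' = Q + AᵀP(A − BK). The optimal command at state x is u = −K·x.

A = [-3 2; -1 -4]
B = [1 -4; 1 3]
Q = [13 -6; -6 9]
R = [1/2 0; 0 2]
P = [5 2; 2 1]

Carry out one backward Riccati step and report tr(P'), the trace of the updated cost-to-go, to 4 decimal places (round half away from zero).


BᵀP = [7.0000 3.0000; -14.0000 -5.0000]
S = R + BᵀPB = [1/2 0; 0 2] + [10.0000 -19.0000; -19.0000 41.0000] = [10.5000 -19.0000; -19.0000 43.0000]
BᵀPA = [-24.0000 2.0000; 47.0000 -8.0000]
K = S⁻¹·BᵀPA = [-1.5359 -0.7293; 0.4144 -0.5083]
A−BK = [0.1934 0.6961; -0.7072 -1.7459]
AᵀP(A−BK) = [1.6630 0.3867; 0.3867 1.3923]
P' = Q + AᵀP(A−BK) = [14.6630 -5.6133; -5.6133 10.3923]
tr(P') = 25.0552

25.0552


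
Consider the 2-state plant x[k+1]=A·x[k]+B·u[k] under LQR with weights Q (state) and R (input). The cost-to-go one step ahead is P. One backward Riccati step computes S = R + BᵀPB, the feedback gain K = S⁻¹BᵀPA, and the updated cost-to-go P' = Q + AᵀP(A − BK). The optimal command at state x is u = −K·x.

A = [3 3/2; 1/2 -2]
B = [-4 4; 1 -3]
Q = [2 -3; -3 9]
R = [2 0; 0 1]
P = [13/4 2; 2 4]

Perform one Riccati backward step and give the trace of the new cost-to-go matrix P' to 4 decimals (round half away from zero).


15.4396

BᵀP = [-11.0000 -4.0000; 7.0000 -4.0000]
S = R + BᵀPB = [2 0; 0 1] + [40.0000 -32.0000; -32.0000 40.0000] = [42.0000 -32.0000; -32.0000 41.0000]
BᵀPA = [-35.0000 -8.5000; 19.0000 18.5000]
K = S⁻¹·BᵀPA = [-1.1848 0.3489; -0.4613 0.7235]
A−BK = [0.1060 0.0014; 0.3009 -0.1784]
AᵀP(A−BK) = [3.5466 -1.4115; -1.4115 0.8931]
P' = Q + AᵀP(A−BK) = [5.5466 -4.4115; -4.4115 9.8931]
tr(P') = 15.4396


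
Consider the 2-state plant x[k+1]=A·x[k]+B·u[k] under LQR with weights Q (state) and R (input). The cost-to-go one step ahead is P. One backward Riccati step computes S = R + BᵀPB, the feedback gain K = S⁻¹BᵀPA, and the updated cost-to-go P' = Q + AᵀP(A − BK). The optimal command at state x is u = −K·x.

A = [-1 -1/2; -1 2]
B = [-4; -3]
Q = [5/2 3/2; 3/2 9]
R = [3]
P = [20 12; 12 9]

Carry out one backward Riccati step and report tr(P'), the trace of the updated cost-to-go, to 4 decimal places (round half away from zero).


BᵀP = [-116.0000 -75.0000]
S = R + BᵀPB = [3] + [689.0000] = [692.0000]
BᵀPA = [191.0000 -92.0000]
K = S⁻¹·BᵀPA = [0.2760 -0.1329]
A−BK = [0.1040 -1.0318; -0.1720 1.6012]
AᵀP(A−BK) = [0.2818 -0.6069; -0.6069 4.7688]
P' = Q + AᵀP(A−BK) = [2.7818 0.8931; 0.8931 13.7688]
tr(P') = 16.5506

16.5506


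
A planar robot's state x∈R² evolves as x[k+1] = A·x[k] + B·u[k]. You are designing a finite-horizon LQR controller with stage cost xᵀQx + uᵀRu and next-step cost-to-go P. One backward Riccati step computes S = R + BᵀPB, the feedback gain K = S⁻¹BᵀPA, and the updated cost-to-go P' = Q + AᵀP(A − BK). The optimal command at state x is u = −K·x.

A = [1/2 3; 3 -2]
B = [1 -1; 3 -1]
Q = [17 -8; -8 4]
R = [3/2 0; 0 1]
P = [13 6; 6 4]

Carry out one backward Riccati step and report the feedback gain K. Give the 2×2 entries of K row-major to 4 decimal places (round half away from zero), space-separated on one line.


BᵀP = [31.0000 18.0000; -19.0000 -10.0000]
S = R + BᵀPB = [3/2 0; 0 1] + [85.0000 -49.0000; -49.0000 29.0000] = [86.5000 -49.0000; -49.0000 30.0000]
BᵀPA = [69.5000 57.0000; -39.5000 -37.0000]
K = S⁻¹·BᵀPA = [0.7706 -0.5309; -0.0580 -2.1005]
A−BK = [-0.3286 1.4304; 0.6302 -2.5077]
AᵀP(A−BK) = [1.4014 -2.5709; -2.5709 13.5438]
P' = Q + AᵀP(A−BK) = [18.4014 -10.5709; -10.5709 17.5438]
tr(P') = 35.9452

0.7706 -0.5309 -0.0580 -2.1005


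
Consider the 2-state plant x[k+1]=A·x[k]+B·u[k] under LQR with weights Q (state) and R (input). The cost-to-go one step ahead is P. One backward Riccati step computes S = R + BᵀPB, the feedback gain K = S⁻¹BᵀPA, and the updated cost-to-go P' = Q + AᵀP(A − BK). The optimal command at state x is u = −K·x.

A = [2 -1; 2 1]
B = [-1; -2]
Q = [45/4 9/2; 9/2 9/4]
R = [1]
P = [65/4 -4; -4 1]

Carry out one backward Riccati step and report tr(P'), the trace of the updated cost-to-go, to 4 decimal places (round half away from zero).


BᵀP = [-8.2500 2.0000]
S = R + BᵀPB = [1] + [4.2500] = [5.2500]
BᵀPA = [-12.5000 10.2500]
K = S⁻¹·BᵀPA = [-2.3810 1.9524]
A−BK = [-0.3810 0.9524; -2.7619 4.9048]
AᵀP(A−BK) = [7.2381 -6.0952; -6.0952 5.2381]
P' = Q + AᵀP(A−BK) = [18.4881 -1.5952; -1.5952 7.4881]
tr(P') = 25.9762

25.9762


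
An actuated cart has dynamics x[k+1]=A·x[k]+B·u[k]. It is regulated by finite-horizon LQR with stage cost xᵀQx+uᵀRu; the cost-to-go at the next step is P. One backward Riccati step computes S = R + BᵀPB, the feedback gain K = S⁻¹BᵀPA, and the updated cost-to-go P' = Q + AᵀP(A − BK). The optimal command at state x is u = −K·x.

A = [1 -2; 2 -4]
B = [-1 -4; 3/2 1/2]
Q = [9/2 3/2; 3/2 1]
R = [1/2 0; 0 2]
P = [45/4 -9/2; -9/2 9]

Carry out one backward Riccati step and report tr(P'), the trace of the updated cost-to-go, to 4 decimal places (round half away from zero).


14.8510

BᵀP = [-18.0000 18.0000; -47.2500 22.5000]
S = R + BᵀPB = [1/2 0; 0 2] + [45.0000 81.0000; 81.0000 200.2500] = [45.5000 81.0000; 81.0000 202.2500]
BᵀPA = [18.0000 -36.0000; -2.2500 4.5000]
K = S⁻¹·BᵀPA = [1.4473 -2.8945; -0.5907 1.1815]
A−BK = [0.0843 -0.1686; 0.1245 -0.2490]
AᵀP(A−BK) = [1.8702 -3.7404; -3.7404 7.4808]
P' = Q + AᵀP(A−BK) = [6.3702 -2.2404; -2.2404 8.4808]
tr(P') = 14.8510


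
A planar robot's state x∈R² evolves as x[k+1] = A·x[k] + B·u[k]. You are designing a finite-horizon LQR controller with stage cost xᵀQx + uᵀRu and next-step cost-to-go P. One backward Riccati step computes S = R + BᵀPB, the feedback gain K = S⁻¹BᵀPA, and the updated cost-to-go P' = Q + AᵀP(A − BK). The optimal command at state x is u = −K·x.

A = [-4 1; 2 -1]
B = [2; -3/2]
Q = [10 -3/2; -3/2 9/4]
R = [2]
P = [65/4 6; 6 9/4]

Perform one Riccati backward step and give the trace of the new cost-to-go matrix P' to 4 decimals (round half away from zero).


22.2712

BᵀP = [23.5000 8.6250]
S = R + BᵀPB = [2] + [34.0625] = [36.0625]
BᵀPA = [-76.7500 14.8750]
K = S⁻¹·BᵀPA = [-2.1282 0.4125]
A−BK = [0.2565 0.1750; -1.1924 -0.3813]
AᵀP(A−BK) = [9.6568 -1.8423; -1.8423 0.3644]
P' = Q + AᵀP(A−BK) = [19.6568 -3.3423; -3.3423 2.6144]
tr(P') = 22.2712


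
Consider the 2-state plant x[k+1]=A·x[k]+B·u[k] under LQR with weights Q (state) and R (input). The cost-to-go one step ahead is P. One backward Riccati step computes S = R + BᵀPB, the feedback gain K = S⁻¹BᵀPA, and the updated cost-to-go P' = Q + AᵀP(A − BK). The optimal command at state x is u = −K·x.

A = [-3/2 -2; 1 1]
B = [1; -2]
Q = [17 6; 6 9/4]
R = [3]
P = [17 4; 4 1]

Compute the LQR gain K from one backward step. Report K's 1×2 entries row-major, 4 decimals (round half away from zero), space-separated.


-1.4375 -2.0000

BᵀP = [9.0000 2.0000]
S = R + BᵀPB = [3] + [5.0000] = [8.0000]
BᵀPA = [-11.5000 -16.0000]
K = S⁻¹·BᵀPA = [-1.4375 -2.0000]
A−BK = [-0.0625 0.0000; -1.8750 -3.0000]
AᵀP(A−BK) = [10.7188 15.0000; 15.0000 21.0000]
P' = Q + AᵀP(A−BK) = [27.7188 21.0000; 21.0000 23.2500]
tr(P') = 50.9688


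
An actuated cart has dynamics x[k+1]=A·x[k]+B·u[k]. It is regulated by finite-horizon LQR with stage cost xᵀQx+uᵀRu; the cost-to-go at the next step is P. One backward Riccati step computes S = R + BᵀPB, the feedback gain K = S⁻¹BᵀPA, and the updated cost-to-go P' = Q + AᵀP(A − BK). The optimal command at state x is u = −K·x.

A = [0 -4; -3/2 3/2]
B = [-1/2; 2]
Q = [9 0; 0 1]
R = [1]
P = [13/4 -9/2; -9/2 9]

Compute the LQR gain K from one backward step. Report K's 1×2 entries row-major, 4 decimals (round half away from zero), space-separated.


-0.6489 1.5567

BᵀP = [-10.6250 20.2500]
S = R + BᵀPB = [1] + [45.8125] = [46.8125]
BᵀPA = [-30.3750 72.8750]
K = S⁻¹·BᵀPA = [-0.6489 1.5567]
A−BK = [-0.3244 -3.2216; -0.2023 -1.6135]
AᵀP(A−BK) = [0.5407 0.0360; 0.0360 12.8024]
P' = Q + AᵀP(A−BK) = [9.5407 0.0360; 0.0360 13.8024]
tr(P') = 23.3431


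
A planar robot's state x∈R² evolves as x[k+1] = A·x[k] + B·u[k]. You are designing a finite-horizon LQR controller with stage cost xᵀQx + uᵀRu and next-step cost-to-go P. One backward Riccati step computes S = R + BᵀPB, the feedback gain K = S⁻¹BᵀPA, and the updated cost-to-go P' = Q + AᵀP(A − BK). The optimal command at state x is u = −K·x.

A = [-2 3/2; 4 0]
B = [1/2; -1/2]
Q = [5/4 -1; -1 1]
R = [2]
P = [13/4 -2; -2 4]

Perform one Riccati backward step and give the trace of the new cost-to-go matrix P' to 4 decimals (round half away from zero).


53.5097

BᵀP = [2.6250 -3.0000]
S = R + BᵀPB = [2] + [2.8125] = [4.8125]
BᵀPA = [-17.2500 3.9375]
K = S⁻¹·BᵀPA = [-3.5844 0.8182]
A−BK = [-0.2078 1.0909; 2.2078 0.4091]
AᵀP(A−BK) = [47.1688 -7.6364; -7.6364 4.0909]
P' = Q + AᵀP(A−BK) = [48.4188 -8.6364; -8.6364 5.0909]
tr(P') = 53.5097


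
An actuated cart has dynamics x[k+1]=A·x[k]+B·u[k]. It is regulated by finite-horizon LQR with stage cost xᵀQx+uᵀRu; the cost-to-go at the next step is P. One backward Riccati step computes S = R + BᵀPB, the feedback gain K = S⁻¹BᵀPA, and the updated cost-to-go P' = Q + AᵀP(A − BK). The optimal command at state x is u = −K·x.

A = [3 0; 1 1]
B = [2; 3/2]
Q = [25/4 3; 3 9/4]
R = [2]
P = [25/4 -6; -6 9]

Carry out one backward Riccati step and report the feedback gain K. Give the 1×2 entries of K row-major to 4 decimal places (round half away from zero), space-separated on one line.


BᵀP = [3.5000 1.5000]
S = R + BᵀPB = [2] + [9.2500] = [11.2500]
BᵀPA = [12.0000 1.5000]
K = S⁻¹·BᵀPA = [1.0667 0.1333]
A−BK = [0.8667 -0.2667; -0.6000 0.8000]
AᵀP(A−BK) = [16.4500 -10.6000; -10.6000 8.8000]
P' = Q + AᵀP(A−BK) = [22.7000 -7.6000; -7.6000 11.0500]
tr(P') = 33.7500

1.0667 0.1333


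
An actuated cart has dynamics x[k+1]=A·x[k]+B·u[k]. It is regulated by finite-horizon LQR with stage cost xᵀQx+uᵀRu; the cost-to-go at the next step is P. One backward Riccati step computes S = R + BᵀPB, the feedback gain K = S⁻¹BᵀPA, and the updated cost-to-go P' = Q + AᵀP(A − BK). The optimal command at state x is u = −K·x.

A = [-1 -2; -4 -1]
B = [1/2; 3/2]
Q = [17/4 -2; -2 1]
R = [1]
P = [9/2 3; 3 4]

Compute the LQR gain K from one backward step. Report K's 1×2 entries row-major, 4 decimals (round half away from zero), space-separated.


-2.3520 -1.3440

BᵀP = [6.7500 7.5000]
S = R + BᵀPB = [1] + [14.6250] = [15.6250]
BᵀPA = [-36.7500 -21.0000]
K = S⁻¹·BᵀPA = [-2.3520 -1.3440]
A−BK = [0.1760 -1.3280; -0.4720 1.0160]
AᵀP(A−BK) = [6.0640 2.6080; 2.6080 5.7760]
P' = Q + AᵀP(A−BK) = [10.3140 0.6080; 0.6080 6.7760]
tr(P') = 17.0900


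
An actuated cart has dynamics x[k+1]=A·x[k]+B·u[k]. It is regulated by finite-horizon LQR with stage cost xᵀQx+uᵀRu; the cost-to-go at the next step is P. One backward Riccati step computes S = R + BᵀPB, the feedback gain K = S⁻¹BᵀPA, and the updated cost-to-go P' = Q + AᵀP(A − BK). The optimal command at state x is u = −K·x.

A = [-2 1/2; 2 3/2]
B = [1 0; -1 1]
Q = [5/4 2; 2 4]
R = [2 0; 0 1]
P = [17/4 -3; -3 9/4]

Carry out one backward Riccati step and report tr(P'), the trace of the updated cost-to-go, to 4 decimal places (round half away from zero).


BᵀP = [7.2500 -5.2500; -3.0000 2.2500]
S = R + BᵀPB = [2 0; 0 1] + [12.5000 -5.2500; -5.2500 2.2500] = [14.5000 -5.2500; -5.2500 3.2500]
BᵀPA = [-25.0000 -4.2500; 10.5000 1.8750]
K = S⁻¹·BᵀPA = [-1.3355 -0.2029; 1.0735 0.2492]
A−BK = [-0.6645 0.7029; -0.4089 1.0479]
AᵀP(A−BK) = [5.3419 0.8115; 0.8115 0.2955]
P' = Q + AᵀP(A−BK) = [6.5919 2.8115; 2.8115 4.2955]
tr(P') = 10.8874

10.8874


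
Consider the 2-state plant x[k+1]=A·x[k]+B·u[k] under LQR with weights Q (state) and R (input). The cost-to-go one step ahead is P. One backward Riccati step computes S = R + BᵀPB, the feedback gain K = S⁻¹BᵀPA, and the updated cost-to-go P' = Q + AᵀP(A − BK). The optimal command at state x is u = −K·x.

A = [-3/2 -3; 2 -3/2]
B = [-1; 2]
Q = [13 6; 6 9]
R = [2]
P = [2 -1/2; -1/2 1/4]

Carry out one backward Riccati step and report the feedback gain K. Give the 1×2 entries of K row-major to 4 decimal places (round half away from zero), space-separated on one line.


0.9286 1.0714

BᵀP = [-3.0000 1.0000]
S = R + BᵀPB = [2] + [5.0000] = [7.0000]
BᵀPA = [6.5000 7.5000]
K = S⁻¹·BᵀPA = [0.9286 1.0714]
A−BK = [-0.5714 -1.9286; 0.1429 -3.6429]
AᵀP(A−BK) = [2.4643 3.1607; 3.1607 6.0268]
P' = Q + AᵀP(A−BK) = [15.4643 9.1607; 9.1607 15.0268]
tr(P') = 30.4911


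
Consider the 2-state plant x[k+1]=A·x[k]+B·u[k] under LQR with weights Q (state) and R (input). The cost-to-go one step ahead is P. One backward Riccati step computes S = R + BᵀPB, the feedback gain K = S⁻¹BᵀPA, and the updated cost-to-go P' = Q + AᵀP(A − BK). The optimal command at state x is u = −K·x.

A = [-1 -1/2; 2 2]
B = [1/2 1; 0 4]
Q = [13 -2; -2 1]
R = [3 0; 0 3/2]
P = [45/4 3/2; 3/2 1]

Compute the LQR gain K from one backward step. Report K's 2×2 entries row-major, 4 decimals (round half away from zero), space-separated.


BᵀP = [5.6250 0.7500; 17.2500 5.5000]
S = R + BᵀPB = [3 0; 0 3/2] + [2.8125 8.6250; 8.6250 39.2500] = [5.8125 8.6250; 8.6250 40.7500]
BᵀPA = [-4.1250 -1.3125; -6.2500 2.3750]
K = S⁻¹·BᵀPA = [-0.7028 -0.4553; -0.0046 0.1546]
A−BK = [-0.6440 -0.4270; 2.0185 1.3814]
AᵀP(A−BK) = [6.3220 4.2135; 4.2135 2.8477]
P' = Q + AᵀP(A−BK) = [19.3220 2.2135; 2.2135 3.8477]
tr(P') = 23.1696

-0.7028 -0.4553 -0.0046 0.1546


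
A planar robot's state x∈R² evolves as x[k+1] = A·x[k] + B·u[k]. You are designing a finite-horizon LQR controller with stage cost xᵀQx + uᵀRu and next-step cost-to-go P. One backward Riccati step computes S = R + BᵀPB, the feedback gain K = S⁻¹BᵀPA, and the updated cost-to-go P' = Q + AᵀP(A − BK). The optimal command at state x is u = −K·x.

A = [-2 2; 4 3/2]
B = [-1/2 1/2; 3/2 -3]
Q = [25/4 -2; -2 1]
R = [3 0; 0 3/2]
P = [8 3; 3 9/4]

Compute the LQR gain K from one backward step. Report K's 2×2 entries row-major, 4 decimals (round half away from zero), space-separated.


0.6914 -0.7496 -0.4938 -1.4850

BᵀP = [0.5000 1.8750; -5.0000 -5.2500]
S = R + BᵀPB = [3 0; 0 3/2] + [2.5625 -5.3750; -5.3750 13.2500] = [5.5625 -5.3750; -5.3750 14.7500]
BᵀPA = [6.5000 3.8125; -11.0000 -17.8750]
K = S⁻¹·BᵀPA = [0.6914 -0.7496; -0.4938 -1.4850]
A−BK = [-1.4074 2.3677; 1.4815 -1.8307]
AᵀP(A−BK) = [10.0741 -14.9630; -14.9630 31.3757]
P' = Q + AᵀP(A−BK) = [16.3241 -16.9630; -16.9630 32.3757]
tr(P') = 48.6997


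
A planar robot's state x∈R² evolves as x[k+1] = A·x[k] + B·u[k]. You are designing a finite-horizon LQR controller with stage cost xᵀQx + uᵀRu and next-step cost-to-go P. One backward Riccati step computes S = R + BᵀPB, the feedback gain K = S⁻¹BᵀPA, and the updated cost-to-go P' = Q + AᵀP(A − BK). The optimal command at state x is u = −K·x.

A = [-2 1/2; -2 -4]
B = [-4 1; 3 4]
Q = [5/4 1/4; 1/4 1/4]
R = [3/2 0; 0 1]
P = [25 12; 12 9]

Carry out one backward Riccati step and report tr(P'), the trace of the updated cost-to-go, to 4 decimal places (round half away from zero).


2.9131

BᵀP = [-64.0000 -21.0000; 73.0000 48.0000]
S = R + BᵀPB = [3/2 0; 0 1] + [193.0000 -148.0000; -148.0000 265.0000] = [194.5000 -148.0000; -148.0000 266.0000]
BᵀPA = [170.0000 52.0000; -242.0000 -155.5000]
K = S⁻¹·BᵀPA = [0.3152 -0.3078; -0.7344 -0.7558]
A−BK = [-0.0047 0.0247; -0.0081 -0.0533]
AᵀP(A−BK) = [0.6904 0.4111; 0.4111 0.7226]
P' = Q + AᵀP(A−BK) = [1.9404 0.6611; 0.6611 0.9726]
tr(P') = 2.9131


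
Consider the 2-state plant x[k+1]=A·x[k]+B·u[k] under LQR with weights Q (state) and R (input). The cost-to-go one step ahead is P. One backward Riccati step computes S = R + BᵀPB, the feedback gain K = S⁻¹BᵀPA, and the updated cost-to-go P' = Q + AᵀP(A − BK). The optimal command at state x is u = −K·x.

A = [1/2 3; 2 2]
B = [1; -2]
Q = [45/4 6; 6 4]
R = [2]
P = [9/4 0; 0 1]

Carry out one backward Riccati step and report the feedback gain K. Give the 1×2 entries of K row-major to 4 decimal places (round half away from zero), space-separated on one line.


BᵀP = [2.2500 -2.0000]
S = R + BᵀPB = [2] + [6.2500] = [8.2500]
BᵀPA = [-2.8750 2.7500]
K = S⁻¹·BᵀPA = [-0.3485 0.3333]
A−BK = [0.8485 2.6667; 1.3030 2.6667]
AᵀP(A−BK) = [3.5606 8.3333; 8.3333 23.3333]
P' = Q + AᵀP(A−BK) = [14.8106 14.3333; 14.3333 27.3333]
tr(P') = 42.1439

-0.3485 0.3333


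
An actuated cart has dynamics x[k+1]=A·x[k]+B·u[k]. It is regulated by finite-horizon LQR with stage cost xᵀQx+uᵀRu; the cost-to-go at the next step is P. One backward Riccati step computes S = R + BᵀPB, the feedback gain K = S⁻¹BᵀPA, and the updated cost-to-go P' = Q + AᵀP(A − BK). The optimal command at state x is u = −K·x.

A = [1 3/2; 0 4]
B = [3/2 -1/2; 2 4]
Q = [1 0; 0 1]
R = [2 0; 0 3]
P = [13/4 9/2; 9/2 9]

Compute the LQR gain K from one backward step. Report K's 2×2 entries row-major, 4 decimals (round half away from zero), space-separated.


BᵀP = [13.8750 24.7500; 16.3750 33.7500]
S = R + BᵀPB = [2 0; 0 3] + [70.3125 92.0625; 92.0625 126.8125] = [72.3125 92.0625; 92.0625 129.8125]
BᵀPA = [13.8750 119.8125; 16.3750 159.5625]
K = S⁻¹·BᵀPA = [0.3221 0.9472; -0.1023 0.5574]
A−BK = [0.4657 0.3579; -0.2350 -0.1241]
AᵀP(A−BK) = [0.4558 0.6047; 0.6047 2.8817]
P' = Q + AᵀP(A−BK) = [1.4558 0.6047; 0.6047 3.8817]
tr(P') = 5.3375

0.3221 0.9472 -0.1023 0.5574


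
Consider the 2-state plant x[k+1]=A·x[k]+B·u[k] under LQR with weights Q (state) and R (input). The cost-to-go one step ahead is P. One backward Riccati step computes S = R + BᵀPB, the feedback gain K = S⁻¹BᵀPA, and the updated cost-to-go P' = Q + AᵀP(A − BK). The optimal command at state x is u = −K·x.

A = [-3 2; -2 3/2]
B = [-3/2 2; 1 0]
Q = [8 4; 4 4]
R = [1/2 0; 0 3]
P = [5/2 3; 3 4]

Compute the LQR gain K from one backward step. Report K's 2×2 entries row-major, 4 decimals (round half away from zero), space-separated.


0.1414 -0.0606 -2.0606 1.4545

BᵀP = [-0.7500 -0.5000; 5.0000 6.0000]
S = R + BᵀPB = [1/2 0; 0 3] + [0.6250 -1.5000; -1.5000 10.0000] = [1.1250 -1.5000; -1.5000 13.0000]
BᵀPA = [3.2500 -2.2500; -27.0000 19.0000]
K = S⁻¹·BᵀPA = [0.1414 -0.0606; -2.0606 1.4545]
A−BK = [1.3333 -1.0000; -2.1414 1.5606]
AᵀP(A−BK) = [18.4040 -13.0303; -13.0303 9.2273]
P' = Q + AᵀP(A−BK) = [26.4040 -9.0303; -9.0303 13.2273]
tr(P') = 39.6313


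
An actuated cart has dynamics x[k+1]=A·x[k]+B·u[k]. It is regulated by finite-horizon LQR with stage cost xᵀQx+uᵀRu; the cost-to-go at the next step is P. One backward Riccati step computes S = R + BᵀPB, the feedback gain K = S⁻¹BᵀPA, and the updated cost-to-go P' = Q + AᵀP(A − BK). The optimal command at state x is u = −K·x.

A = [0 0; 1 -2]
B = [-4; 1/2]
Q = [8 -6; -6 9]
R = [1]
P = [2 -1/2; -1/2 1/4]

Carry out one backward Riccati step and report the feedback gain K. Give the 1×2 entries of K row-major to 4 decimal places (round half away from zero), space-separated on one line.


BᵀP = [-8.2500 2.1250]
S = R + BᵀPB = [1] + [34.0625] = [35.0625]
BᵀPA = [2.1250 -4.2500]
K = S⁻¹·BᵀPA = [0.0606 -0.1212]
A−BK = [0.2424 -0.4848; 0.9697 -1.9394]
AᵀP(A−BK) = [0.1212 -0.2424; -0.2424 0.4848]
P' = Q + AᵀP(A−BK) = [8.1212 -6.2424; -6.2424 9.4848]
tr(P') = 17.6061

0.0606 -0.1212
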